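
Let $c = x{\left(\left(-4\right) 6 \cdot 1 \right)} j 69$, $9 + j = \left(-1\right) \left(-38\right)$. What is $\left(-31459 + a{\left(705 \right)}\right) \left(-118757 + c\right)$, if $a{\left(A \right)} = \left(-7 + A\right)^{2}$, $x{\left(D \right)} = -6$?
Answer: $-59594583435$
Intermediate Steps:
$j = 29$ ($j = -9 - -38 = -9 + 38 = 29$)
$c = -12006$ ($c = \left(-6\right) 29 \cdot 69 = \left(-174\right) 69 = -12006$)
$\left(-31459 + a{\left(705 \right)}\right) \left(-118757 + c\right) = \left(-31459 + \left(-7 + 705\right)^{2}\right) \left(-118757 - 12006\right) = \left(-31459 + 698^{2}\right) \left(-130763\right) = \left(-31459 + 487204\right) \left(-130763\right) = 455745 \left(-130763\right) = -59594583435$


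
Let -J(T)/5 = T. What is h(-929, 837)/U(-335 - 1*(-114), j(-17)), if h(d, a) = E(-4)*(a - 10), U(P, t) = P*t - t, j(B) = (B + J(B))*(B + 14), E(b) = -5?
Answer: -4135/45288 ≈ -0.091305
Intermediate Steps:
J(T) = -5*T
j(B) = -4*B*(14 + B) (j(B) = (B - 5*B)*(B + 14) = (-4*B)*(14 + B) = -4*B*(14 + B))
U(P, t) = -t + P*t
h(d, a) = 50 - 5*a (h(d, a) = -5*(a - 10) = -5*(-10 + a) = 50 - 5*a)
h(-929, 837)/U(-335 - 1*(-114), j(-17)) = (50 - 5*837)/(((4*(-17)*(-14 - 1*(-17)))*(-1 + (-335 - 1*(-114))))) = (50 - 4185)/(((4*(-17)*(-14 + 17))*(-1 + (-335 + 114)))) = -4135*(-1/(204*(-1 - 221))) = -4135/((-204*(-222))) = -4135/45288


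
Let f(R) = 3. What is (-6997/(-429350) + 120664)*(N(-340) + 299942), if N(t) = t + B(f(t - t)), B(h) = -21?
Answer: 15520421446128657/429350 ≈ 3.6149e+10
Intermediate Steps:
N(t) = -21 + t (N(t) = t - 21 = -21 + t)
(-6997/(-429350) + 120664)*(N(-340) + 299942) = (-6997/(-429350) + 120664)*((-21 - 340) + 299942) = (-6997*(-1/429350) + 120664)*(-361 + 299942) = (6997/429350 + 120664)*299581 = (51807095397/429350)*299581 = 15520421446128657/429350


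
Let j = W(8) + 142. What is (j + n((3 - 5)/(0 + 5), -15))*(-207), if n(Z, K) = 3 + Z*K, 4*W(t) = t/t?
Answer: -125235/4 ≈ -31309.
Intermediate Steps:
W(t) = ¼ (W(t) = (t/t)/4 = (¼)*1 = ¼)
j = 569/4 (j = ¼ + 142 = 569/4 ≈ 142.25)
n(Z, K) = 3 + K*Z
(j + n((3 - 5)/(0 + 5), -15))*(-207) = (569/4 + (3 - 15*(3 - 5)/(0 + 5)))*(-207) = (569/4 + (3 - (-30)/5))*(-207) = (569/4 + (3 - 15*(-⅖)))*(-207) = (569/4 + (3 + 6))*(-207) = (569/4 + 9)*(-207) = (605/4)*(-207) = -125235/4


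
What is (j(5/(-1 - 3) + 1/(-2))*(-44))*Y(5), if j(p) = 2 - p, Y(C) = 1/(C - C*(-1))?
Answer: -33/2 ≈ -16.500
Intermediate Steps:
Y(C) = 1/(2*C) (Y(C) = 1/(C + C) = 1/(2*C))
(j(5/(-1 - 3) + 1/(-2))*(-44))*Y(5) = ((2 - (5/(-1 - 3) + 1/(-2)))*(-44))*((½)/5) = ((2 - (5/(-4) + 1*(-½)))*(-44))*((½)*(⅕)) = ((2 - (5*(-¼) - ½))*(-44))*(⅒) = ((2 - (-5/4 - ½))*(-44))*(⅒) = ((2 - 1*(-7/4))*(-44))*(⅒) = ((2 + 7/4)*(-44))*(⅒) = ((15/4)*(-44))*(⅒) = -165*⅒ = -33/2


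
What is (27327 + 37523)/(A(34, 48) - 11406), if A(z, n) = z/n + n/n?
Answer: -1556400/273703 ≈ -5.6865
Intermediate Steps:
A(z, n) = 1 + z/n (A(z, n) = z/n + 1 = 1 + z/n)
(27327 + 37523)/(A(34, 48) - 11406) = (27327 + 37523)/((48 + 34)/48 - 11406) = 64850/((1/48)*82 - 11406) = 64850/(41/24 - 11406) = 64850/(-273703/24) = 64850*(-24/273703) = -1556400/273703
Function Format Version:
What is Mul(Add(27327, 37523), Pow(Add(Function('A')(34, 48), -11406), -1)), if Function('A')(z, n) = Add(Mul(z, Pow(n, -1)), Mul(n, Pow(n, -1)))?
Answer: Rational(-1556400, 273703) ≈ -5.6865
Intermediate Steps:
Function('A')(z, n) = Add(1, Mul(z, Pow(n, -1))) (Function('A')(z, n) = Add(Mul(z, Pow(n, -1)), 1) = Add(1, Mul(z, Pow(n, -1))))
Mul(Add(27327, 37523), Pow(Add(Function('A')(34, 48), -11406), -1)) = Mul(Add(27327, 37523), Pow(Add(Mul(Pow(48, -1), Add(48, 34)), -11406), -1)) = Mul(64850, Pow(Add(Mul(Rational(1, 48), 82), -11406), -1)) = Mul(64850, Pow(Add(Rational(41, 24), -11406), -1)) = Mul(64850, Pow(Rational(-273703, 24), -1)) = Mul(64850, Rational(-24, 273703)) = Rational(-1556400, 273703)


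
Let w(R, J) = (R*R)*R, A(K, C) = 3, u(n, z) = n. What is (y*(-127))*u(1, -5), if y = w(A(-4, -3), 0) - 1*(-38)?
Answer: -8255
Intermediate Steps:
w(R, J) = R**3 (w(R, J) = R**2*R = R**3)
y = 65 (y = 3**3 - 1*(-38) = 27 + 38 = 65)
(y*(-127))*u(1, -5) = (65*(-127))*1 = -8255*1 = -8255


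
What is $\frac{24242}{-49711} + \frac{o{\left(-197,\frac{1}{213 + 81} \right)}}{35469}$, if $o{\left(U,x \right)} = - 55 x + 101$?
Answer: $- \frac{251319428083}{518380640946} \approx -0.48482$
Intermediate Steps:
$o{\left(U,x \right)} = 101 - 55 x$
$\frac{24242}{-49711} + \frac{o{\left(-197,\frac{1}{213 + 81} \right)}}{35469} = \frac{24242}{-49711} + \frac{101 - \frac{55}{213 + 81}}{35469} = 24242 \left(- \frac{1}{49711}\right) + \left(101 - \frac{55}{294}\right) \frac{1}{35469} = - \frac{24242}{49711} + \left(101 - \frac{55}{294}\right) \frac{1}{35469} = - \frac{24242}{49711} + \frac{29639}{294} \cdot \frac{1}{35469} = - \frac{24242}{49711} + \frac{29639}{10427886} = - \frac{251319428083}{518380640946}$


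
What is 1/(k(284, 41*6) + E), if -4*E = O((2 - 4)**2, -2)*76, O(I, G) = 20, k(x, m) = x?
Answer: -1/96 ≈ -0.010417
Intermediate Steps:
E = -380 (E = -5*76 = -1/4*1520 = -380)
1/(k(284, 41*6) + E) = 1/(284 - 380) = 1/(-96) = -1/96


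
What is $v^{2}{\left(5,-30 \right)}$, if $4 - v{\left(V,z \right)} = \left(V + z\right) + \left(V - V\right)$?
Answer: $841$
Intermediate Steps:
$v{\left(V,z \right)} = 4 - V - z$ ($v{\left(V,z \right)} = 4 - \left(\left(V + z\right) + \left(V - V\right)\right) = 4 - \left(\left(V + z\right) + 0\right) = 4 - \left(V + z\right) = 4 - V - z$)
$v^{2}{\left(5,-30 \right)} = \left(4 - 5 - -30\right)^{2} = \left(4 - 5 + 30\right)^{2} = 29^{2} = 841$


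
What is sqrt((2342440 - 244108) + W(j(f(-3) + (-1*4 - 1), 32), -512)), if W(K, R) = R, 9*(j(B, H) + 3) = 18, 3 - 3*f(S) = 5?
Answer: 2*sqrt(524455) ≈ 1448.4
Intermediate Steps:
f(S) = -2/3 (f(S) = 1 - 1/3*5 = 1 - 5/3 = -2/3)
j(B, H) = -1 (j(B, H) = -3 + (1/9)*18 = -3 + 2 = -1)
sqrt((2342440 - 244108) + W(j(f(-3) + (-1*4 - 1), 32), -512)) = sqrt((2342440 - 244108) - 512) = sqrt(2098332 - 512) = sqrt(2097820) = 2*sqrt(524455)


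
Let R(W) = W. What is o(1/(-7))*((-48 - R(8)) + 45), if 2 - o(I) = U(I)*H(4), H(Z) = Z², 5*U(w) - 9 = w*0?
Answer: 1474/5 ≈ 294.80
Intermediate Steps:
U(w) = 9/5 (U(w) = 9/5 + (w*0)/5 = 9/5 + (⅕)*0 = 9/5 + 0 = 9/5)
o(I) = -134/5 (o(I) = 2 - 9*4²/5 = 2 - 9*16/5 = 2 - 1*144/5 = 2 - 144/5 = -134/5)
o(1/(-7))*((-48 - R(8)) + 45) = -134*((-48 - 1*8) + 45)/5 = -134*((-48 - 8) + 45)/5 = -134*(-56 + 45)/5 = -134/5*(-11) = 1474/5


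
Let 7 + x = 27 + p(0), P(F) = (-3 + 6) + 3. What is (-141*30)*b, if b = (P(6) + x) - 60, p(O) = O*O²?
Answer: 143820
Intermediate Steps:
P(F) = 6 (P(F) = 3 + 3 = 6)
p(O) = O³
x = 20 (x = -7 + (27 + 0³) = -7 + (27 + 0) = -7 + 27 = 20)
b = -34 (b = (6 + 20) - 60 = 26 - 60 = -34)
(-141*30)*b = -141*30*(-34) = -4230*(-34) = 143820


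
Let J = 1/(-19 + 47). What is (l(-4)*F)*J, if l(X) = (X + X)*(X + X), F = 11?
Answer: 176/7 ≈ 25.143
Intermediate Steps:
J = 1/28 ≈ 0.035714
l(X) = 4*X² (l(X) = (2*X)*(2*X) = 4*X²)
(l(-4)*F)*J = ((4*(-4)²)*11)*(1/28) = ((4*16)*11)*(1/28) = (64*11)*(1/28) = 704*(1/28) = 176/7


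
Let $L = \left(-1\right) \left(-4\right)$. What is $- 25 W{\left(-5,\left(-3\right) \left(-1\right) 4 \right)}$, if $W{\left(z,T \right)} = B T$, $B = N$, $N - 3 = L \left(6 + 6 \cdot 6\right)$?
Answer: $-51300$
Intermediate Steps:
$L = 4$
$N = 171$ ($N = 3 + 4 \left(6 + 6 \cdot 6\right) = 3 + 4 \left(6 + 36\right) = 3 + 4 \cdot 42 = 3 + 168 = 171$)
$B = 171$
$W{\left(z,T \right)} = 171 T$
$- 25 W{\left(-5,\left(-3\right) \left(-1\right) 4 \right)} = - 25 \cdot 171 \left(-3\right) \left(-1\right) 4 = - 25 \cdot 171 \cdot 3 \cdot 4 = - 25 \cdot 171 \cdot 12 = \left(-25\right) 2052 = -51300$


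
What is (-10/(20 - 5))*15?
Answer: -10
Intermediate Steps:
(-10/(20 - 5))*15 = (-10/15)*15 = ((1/15)*(-10))*15 = -⅔*15 = -10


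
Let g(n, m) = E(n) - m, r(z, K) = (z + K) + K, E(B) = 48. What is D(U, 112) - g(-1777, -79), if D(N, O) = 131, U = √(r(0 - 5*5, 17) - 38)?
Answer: 4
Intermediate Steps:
r(z, K) = z + 2*K (r(z, K) = (K + z) + K = z + 2*K)
U = I*√29 (U = √(((0 - 5*5) + 2*17) - 38) = √(((0 - 25) + 34) - 38) = √((-25 + 34) - 38) = √(9 - 38) = √(-29) = I*√29 ≈ 5.3852*I)
g(n, m) = 48 - m
D(U, 112) - g(-1777, -79) = 131 - (48 - 1*(-79)) = 131 - (48 + 79) = 131 - 1*127 = 131 - 127 = 4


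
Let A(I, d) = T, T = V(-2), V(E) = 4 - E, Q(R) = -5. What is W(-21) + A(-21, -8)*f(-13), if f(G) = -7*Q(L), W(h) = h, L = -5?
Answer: 189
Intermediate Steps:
T = 6 (T = 4 - 1*(-2) = 4 + 2 = 6)
A(I, d) = 6
f(G) = 35 (f(G) = -7*(-5) = 35)
W(-21) + A(-21, -8)*f(-13) = -21 + 6*35 = -21 + 210 = 189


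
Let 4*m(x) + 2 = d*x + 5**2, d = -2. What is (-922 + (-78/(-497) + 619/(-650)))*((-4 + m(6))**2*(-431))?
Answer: 128484997533/206752 ≈ 6.2145e+5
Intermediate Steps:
m(x) = 23/4 - x/2 (m(x) = -1/2 + (-2*x + 5**2)/4 = -1/2 + (-2*x + 25)/4 = -1/2 + (25 - 2*x)/4 = -1/2 + (25/4 - x/2) = 23/4 - x/2)
(-922 + (-78/(-497) + 619/(-650)))*((-4 + m(6))**2*(-431)) = (-922 + (-78/(-497) + 619/(-650)))*((-4 + (23/4 - 1/2*6))**2*(-431)) = (-922 + (-78*(-1/497) + 619*(-1/650)))*((-4 + (23/4 - 3))**2*(-431)) = (-922 + (78/497 - 619/650))*((-4 + 11/4)**2*(-431)) = (-922 - 256943/323050)*((-5/4)**2*(-431)) = -298109043*(-431)/206752 = -298109043/323050*(-10775/16) = 128484997533/206752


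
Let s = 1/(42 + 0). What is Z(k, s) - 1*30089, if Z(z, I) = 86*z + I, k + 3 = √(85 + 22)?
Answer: -1274573/42 + 86*√107 ≈ -29457.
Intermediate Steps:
s = 1/42 ≈ 0.023810
k = -3 + √107 (k = -3 + √(85 + 22) = -3 + √107 ≈ 7.3441)
Z(z, I) = I + 86*z
Z(k, s) - 1*30089 = (1/42 + 86*(-3 + √107)) - 1*30089 = (1/42 + (-258 + 86*√107)) - 30089 = (-10835/42 + 86*√107) - 30089 = -1274573/42 + 86*√107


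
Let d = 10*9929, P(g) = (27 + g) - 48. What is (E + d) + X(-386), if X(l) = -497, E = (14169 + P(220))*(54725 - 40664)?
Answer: 202127241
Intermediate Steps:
P(g) = -21 + g
E = 202028448 (E = (14169 + (-21 + 220))*(54725 - 40664) = (14169 + 199)*14061 = 14368*14061 = 202028448)
d = 99290
(E + d) + X(-386) = (202028448 + 99290) - 497 = 202127738 - 497 = 202127241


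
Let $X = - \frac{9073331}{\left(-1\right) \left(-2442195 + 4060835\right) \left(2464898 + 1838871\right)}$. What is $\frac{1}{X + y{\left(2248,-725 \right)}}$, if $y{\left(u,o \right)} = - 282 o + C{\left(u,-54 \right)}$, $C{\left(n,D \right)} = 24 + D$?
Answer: $\frac{6966252654160}{1424041367572460531} \approx 4.8919 \cdot 10^{-6}$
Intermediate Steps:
$y{\left(u,o \right)} = -30 - 282 o$ ($y{\left(u,o \right)} = - 282 o + \left(24 - 54\right) = - 282 o - 30 = -30 - 282 o$)
$X = \frac{9073331}{6966252654160}$ ($X = - \frac{9073331}{\left(-1\right) 1618640 \cdot 4303769} = - \frac{9073331}{\left(-1\right) 6966252654160} = - \frac{9073331}{-6966252654160} = \left(-9073331\right) \left(- \frac{1}{6966252654160}\right) = \frac{9073331}{6966252654160} \approx 1.3025 \cdot 10^{-6}$)
$\frac{1}{X + y{\left(2248,-725 \right)}} = \frac{1}{\frac{9073331}{6966252654160} - -204420} = \frac{1}{\frac{9073331}{6966252654160} + \left(-30 + 204450\right)} = \frac{1}{\frac{9073331}{6966252654160} + 204420} = \frac{1}{\frac{1424041367572460531}{6966252654160}} = \frac{6966252654160}{1424041367572460531}$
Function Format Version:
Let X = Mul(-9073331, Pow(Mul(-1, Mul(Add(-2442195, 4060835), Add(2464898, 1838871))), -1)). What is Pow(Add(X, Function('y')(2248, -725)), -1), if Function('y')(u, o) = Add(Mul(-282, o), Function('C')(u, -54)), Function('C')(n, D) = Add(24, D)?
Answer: Rational(6966252654160, 1424041367572460531) ≈ 4.8919e-6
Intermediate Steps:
Function('y')(u, o) = Add(-30, Mul(-282, o)) (Function('y')(u, o) = Add(Mul(-282, o), Add(24, -54)) = Add(Mul(-282, o), -30) = Add(-30, Mul(-282, o)))
X = Rational(9073331, 6966252654160) (X = Mul(-9073331, Pow(Mul(-1, Mul(1618640, 4303769)), -1)) = Mul(-9073331, Pow(Mul(-1, 6966252654160), -1)) = Mul(-9073331, Pow(-6966252654160, -1)) = Mul(-9073331, Rational(-1, 6966252654160)) = Rational(9073331, 6966252654160) ≈ 1.3025e-6)
Pow(Add(X, Function('y')(2248, -725)), -1) = Pow(Add(Rational(9073331, 6966252654160), Add(-30, Mul(-282, -725))), -1) = Pow(Add(Rational(9073331, 6966252654160), Add(-30, 204450)), -1) = Pow(Add(Rational(9073331, 6966252654160), 204420), -1) = Pow(Rational(1424041367572460531, 6966252654160), -1) = Rational(6966252654160, 1424041367572460531)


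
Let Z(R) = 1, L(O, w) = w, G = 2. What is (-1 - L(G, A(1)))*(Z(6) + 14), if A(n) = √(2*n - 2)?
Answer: -15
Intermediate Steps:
A(n) = √(-2 + 2*n)
(-1 - L(G, A(1)))*(Z(6) + 14) = (-1 - √(-2 + 2*1))*(1 + 14) = (-1 - √(-2 + 2))*15 = (-1 - √0)*15 = (-1 - 1*0)*15 = (-1 + 0)*15 = -1*15 = -15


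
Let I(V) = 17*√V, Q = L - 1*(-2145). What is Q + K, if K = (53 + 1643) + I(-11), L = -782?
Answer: 3059 + 17*I*√11 ≈ 3059.0 + 56.383*I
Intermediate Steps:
Q = 1363 (Q = -782 - 1*(-2145) = -782 + 2145 = 1363)
K = 1696 + 17*I*√11 (K = (53 + 1643) + 17*√(-11) = 1696 + 17*(I*√11) = 1696 + 17*I*√11 ≈ 1696.0 + 56.383*I)
Q + K = 1363 + (1696 + 17*I*√11) = 3059 + 17*I*√11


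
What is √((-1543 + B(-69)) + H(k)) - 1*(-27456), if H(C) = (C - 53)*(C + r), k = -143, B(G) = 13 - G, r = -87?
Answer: 27456 + √43619 ≈ 27665.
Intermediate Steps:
H(C) = (-87 + C)*(-53 + C) (H(C) = (C - 53)*(C - 87) = (-53 + C)*(-87 + C) = (-87 + C)*(-53 + C))
√((-1543 + B(-69)) + H(k)) - 1*(-27456) = √((-1543 + (13 - 1*(-69))) + (4611 + (-143)² - 140*(-143))) - 1*(-27456) = √((-1543 + (13 + 69)) + (4611 + 20449 + 20020)) + 27456 = √((-1543 + 82) + 45080) + 27456 = √(-1461 + 45080) + 27456 = √43619 + 27456 = 27456 + √43619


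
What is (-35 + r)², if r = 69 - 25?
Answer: 81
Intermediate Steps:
r = 44
(-35 + r)² = (-35 + 44)² = 9² = 81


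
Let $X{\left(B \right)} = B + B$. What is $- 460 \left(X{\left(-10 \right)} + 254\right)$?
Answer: $-107640$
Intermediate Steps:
$X{\left(B \right)} = 2 B$
$- 460 \left(X{\left(-10 \right)} + 254\right) = - 460 \left(2 \left(-10\right) + 254\right) = - 460 \left(-20 + 254\right) = \left(-460\right) 234 = -107640$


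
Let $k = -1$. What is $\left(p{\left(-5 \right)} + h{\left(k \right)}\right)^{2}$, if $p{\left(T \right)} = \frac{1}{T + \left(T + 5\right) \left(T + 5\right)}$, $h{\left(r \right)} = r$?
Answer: $\frac{36}{25} \approx 1.44$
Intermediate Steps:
$p{\left(T \right)} = \frac{1}{T + \left(5 + T\right)^{2}}$ ($p{\left(T \right)} = \frac{1}{T + \left(5 + T\right) \left(5 + T\right)} = \frac{1}{T + \left(5 + T\right)^{2}}$)
$\left(p{\left(-5 \right)} + h{\left(k \right)}\right)^{2} = \left(\frac{1}{-5 + \left(5 - 5\right)^{2}} - 1\right)^{2} = \left(\frac{1}{-5 + 0^{2}} - 1\right)^{2} = \left(\frac{1}{-5 + 0} - 1\right)^{2} = \left(\frac{1}{-5} - 1\right)^{2} = \left(- \frac{1}{5} - 1\right)^{2} = \left(- \frac{6}{5}\right)^{2} = \frac{36}{25}$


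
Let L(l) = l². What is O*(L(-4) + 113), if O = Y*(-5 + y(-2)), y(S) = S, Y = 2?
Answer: -1806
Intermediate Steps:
O = -14 (O = 2*(-5 - 2) = 2*(-7) = -14)
O*(L(-4) + 113) = -14*((-4)² + 113) = -14*(16 + 113) = -14*129 = -1806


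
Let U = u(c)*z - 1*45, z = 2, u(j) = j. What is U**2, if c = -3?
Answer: 2601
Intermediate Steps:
U = -51 (U = -3*2 - 1*45 = -6 - 45 = -51)
U**2 = (-51)**2 = 2601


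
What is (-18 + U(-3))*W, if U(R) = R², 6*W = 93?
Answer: -279/2 ≈ -139.50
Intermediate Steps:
W = 31/2 (W = (⅙)*93 = 31/2 ≈ 15.500)
(-18 + U(-3))*W = (-18 + (-3)²)*(31/2) = (-18 + 9)*(31/2) = -9*31/2 = -279/2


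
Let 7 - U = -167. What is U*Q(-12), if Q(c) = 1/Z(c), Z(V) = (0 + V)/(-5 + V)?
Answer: 493/2 ≈ 246.50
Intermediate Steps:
U = 174 (U = 7 - 1*(-167) = 7 + 167 = 174)
Z(V) = V/(-5 + V)
Q(c) = (-5 + c)/c (Q(c) = 1/(c/(-5 + c)) = (-5 + c)/c)
U*Q(-12) = 174*((-5 - 12)/(-12)) = 174*(-1/12*(-17)) = 174*(17/12) = 493/2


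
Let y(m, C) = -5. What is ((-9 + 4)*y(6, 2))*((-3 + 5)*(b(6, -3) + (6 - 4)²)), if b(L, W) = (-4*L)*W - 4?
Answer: 3600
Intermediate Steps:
b(L, W) = -4 - 4*L*W (b(L, W) = -4*L*W - 4 = -4 - 4*L*W)
((-9 + 4)*y(6, 2))*((-3 + 5)*(b(6, -3) + (6 - 4)²)) = ((-9 + 4)*(-5))*((-3 + 5)*((-4 - 4*6*(-3)) + (6 - 4)²)) = (-5*(-5))*(2*((-4 + 72) + 2²)) = 25*(2*(68 + 4)) = 25*(2*72) = 25*144 = 3600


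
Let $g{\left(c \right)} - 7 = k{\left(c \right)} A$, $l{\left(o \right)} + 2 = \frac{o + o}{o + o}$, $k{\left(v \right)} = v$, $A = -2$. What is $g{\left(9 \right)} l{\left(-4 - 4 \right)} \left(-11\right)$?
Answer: $-121$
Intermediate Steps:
$l{\left(o \right)} = -1$ ($l{\left(o \right)} = -2 + \frac{o + o}{o + o} = -2 + \frac{2 o}{2 o} = -2 + 2 o \frac{1}{2 o} = -2 + 1 = -1$)
$g{\left(c \right)} = 7 - 2 c$ ($g{\left(c \right)} = 7 + c \left(-2\right) = 7 - 2 c$)
$g{\left(9 \right)} l{\left(-4 - 4 \right)} \left(-11\right) = \left(7 - 18\right) \left(-1\right) \left(-11\right) = \left(-11\right) \left(-1\right) \left(-11\right) = 11 \left(-11\right) = -121$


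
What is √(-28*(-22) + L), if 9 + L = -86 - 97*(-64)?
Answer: √6729 ≈ 82.031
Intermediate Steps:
L = 6113 (L = -9 + (-86 - 97*(-64)) = -9 + (-86 + 6208) = -9 + 6122 = 6113)
√(-28*(-22) + L) = √(-28*(-22) + 6113) = √(616 + 6113) = √6729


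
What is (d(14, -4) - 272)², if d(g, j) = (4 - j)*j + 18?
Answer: 81796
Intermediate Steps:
d(g, j) = 18 + j*(4 - j) (d(g, j) = j*(4 - j) + 18 = 18 + j*(4 - j))
(d(14, -4) - 272)² = ((18 - 1*(-4)² + 4*(-4)) - 272)² = ((18 - 1*16 - 16) - 272)² = ((18 - 16 - 16) - 272)² = (-14 - 272)² = (-286)² = 81796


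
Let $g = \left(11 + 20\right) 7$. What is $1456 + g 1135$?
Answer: $247751$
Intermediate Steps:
$g = 217$ ($g = 31 \cdot 7 = 217$)
$1456 + g 1135 = 1456 + 217 \cdot 1135 = 1456 + 246295 = 247751$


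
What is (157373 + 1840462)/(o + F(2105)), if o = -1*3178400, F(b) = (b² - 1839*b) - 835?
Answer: -399567/523861 ≈ -0.76273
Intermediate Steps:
F(b) = -835 + b² - 1839*b
o = -3178400
(157373 + 1840462)/(o + F(2105)) = (157373 + 1840462)/(-3178400 + (-835 + 2105² - 1839*2105)) = 1997835/(-3178400 + (-835 + 4431025 - 3871095)) = 1997835/(-3178400 + 559095) = 1997835/(-2619305) = 1997835*(-1/2619305) = -399567/523861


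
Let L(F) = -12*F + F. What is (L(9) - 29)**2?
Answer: 16384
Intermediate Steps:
L(F) = -11*F
(L(9) - 29)**2 = (-11*9 - 29)**2 = (-99 - 29)**2 = (-128)**2 = 16384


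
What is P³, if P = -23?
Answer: -12167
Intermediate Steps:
P³ = (-23)³ = -12167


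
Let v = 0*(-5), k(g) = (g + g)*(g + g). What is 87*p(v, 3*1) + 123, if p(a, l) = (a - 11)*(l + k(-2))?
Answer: -18060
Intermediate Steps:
k(g) = 4*g² (k(g) = (2*g)*(2*g) = 4*g²)
v = 0
p(a, l) = (-11 + a)*(16 + l) (p(a, l) = (a - 11)*(l + 4*(-2)²) = (-11 + a)*(l + 4*4) = (-11 + a)*(l + 16) = (-11 + a)*(16 + l))
87*p(v, 3*1) + 123 = 87*(-176 - 33 + 16*0 + 0*(3*1)) + 123 = 87*(-176 - 11*3 + 0 + 0*3) + 123 = 87*(-176 - 33 + 0 + 0) + 123 = 87*(-209) + 123 = -18183 + 123 = -18060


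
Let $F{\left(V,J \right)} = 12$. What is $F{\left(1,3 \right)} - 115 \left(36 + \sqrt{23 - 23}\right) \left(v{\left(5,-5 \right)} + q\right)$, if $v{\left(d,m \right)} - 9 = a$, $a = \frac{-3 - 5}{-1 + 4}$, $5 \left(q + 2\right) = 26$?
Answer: $-39456$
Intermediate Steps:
$q = \frac{16}{5}$ ($q = -2 + \frac{1}{5} \cdot 26 = -2 + \frac{26}{5} = \frac{16}{5} \approx 3.2$)
$a = - \frac{8}{3} \approx -2.6667$
$v{\left(d,m \right)} = \frac{19}{3}$ ($v{\left(d,m \right)} = 9 - \frac{8}{3} = \frac{19}{3}$)
$F{\left(1,3 \right)} - 115 \left(36 + \sqrt{23 - 23}\right) \left(v{\left(5,-5 \right)} + q\right) = 12 - 115 \left(36 + \sqrt{23 - 23}\right) \left(\frac{19}{3} + \frac{16}{5}\right) = 12 - 115 \left(36 + \sqrt{0}\right) \frac{143}{15} = 12 - 115 \left(36 + 0\right) \frac{143}{15} = 12 - 115 \cdot 36 \cdot \frac{143}{15} = 12 - 39468 = -39456$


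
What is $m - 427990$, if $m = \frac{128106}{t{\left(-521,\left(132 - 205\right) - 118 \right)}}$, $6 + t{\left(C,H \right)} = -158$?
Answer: $- \frac{35159233}{82} \approx -4.2877 \cdot 10^{5}$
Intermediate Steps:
$t{\left(C,H \right)} = -164$ ($t{\left(C,H \right)} = -6 - 158 = -164$)
$m = - \frac{64053}{82}$ ($m = \frac{128106}{-164} = 128106 \left(- \frac{1}{164}\right) = - \frac{64053}{82} \approx -781.13$)
$m - 427990 = - \frac{64053}{82} - 427990 = - \frac{35159233}{82}$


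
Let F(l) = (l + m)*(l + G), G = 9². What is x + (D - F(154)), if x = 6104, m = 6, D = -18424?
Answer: -49920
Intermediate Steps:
G = 81
F(l) = (6 + l)*(81 + l) (F(l) = (l + 6)*(l + 81) = (6 + l)*(81 + l))
x + (D - F(154)) = 6104 + (-18424 - (486 + 154² + 87*154)) = 6104 + (-18424 - (486 + 23716 + 13398)) = 6104 + (-18424 - 1*37600) = 6104 + (-18424 - 37600) = 6104 - 56024 = -49920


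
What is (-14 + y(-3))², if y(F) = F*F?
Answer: 25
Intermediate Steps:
y(F) = F²
(-14 + y(-3))² = (-14 + (-3)²)² = (-14 + 9)² = (-5)² = 25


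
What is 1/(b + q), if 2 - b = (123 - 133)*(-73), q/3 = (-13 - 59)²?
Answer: 1/14824 ≈ 6.7458e-5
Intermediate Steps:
q = 15552 (q = 3*(-13 - 59)² = 3*(-72)² = 3*5184 = 15552)
b = -728 (b = 2 - (123 - 133)*(-73) = 2 - (-10)*(-73) = 2 - 1*730 = 2 - 730 = -728)
1/(b + q) = 1/(-728 + 15552) = 1/14824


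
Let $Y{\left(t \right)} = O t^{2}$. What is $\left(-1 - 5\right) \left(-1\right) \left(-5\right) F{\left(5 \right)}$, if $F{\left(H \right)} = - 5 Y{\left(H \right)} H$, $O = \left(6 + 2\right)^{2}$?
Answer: $1200000$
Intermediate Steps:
$O = 64$ ($O = 8^{2} = 64$)
$Y{\left(t \right)} = 64 t^{2}$
$F{\left(H \right)} = - 320 H^{3}$ ($F{\left(H \right)} = - 5 \cdot 64 H^{2} H = - 320 H^{2} H = - 320 H^{3}$)
$\left(-1 - 5\right) \left(-1\right) \left(-5\right) F{\left(5 \right)} = \left(-1 - 5\right) \left(-1\right) \left(-5\right) \left(- 320 \cdot 5^{3}\right) = \left(-6\right) \left(-1\right) \left(-5\right) \left(\left(-320\right) 125\right) = 6 \left(-5\right) \left(-40000\right) = \left(-30\right) \left(-40000\right) = 1200000$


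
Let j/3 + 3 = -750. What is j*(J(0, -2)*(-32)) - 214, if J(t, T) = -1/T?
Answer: 35930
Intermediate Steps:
j = -2259 (j = -9 + 3*(-750) = -9 - 2250 = -2259)
j*(J(0, -2)*(-32)) - 214 = -2259*(-1/(-2))*(-32) - 214 = -2259*(-1*(-½))*(-32) - 214 = -2259*(-32)/2 - 214 = -2259*(-16) - 214 = 36144 - 214 = 35930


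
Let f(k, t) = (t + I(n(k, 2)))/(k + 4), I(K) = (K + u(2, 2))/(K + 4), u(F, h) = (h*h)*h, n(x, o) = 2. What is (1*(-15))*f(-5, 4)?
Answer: 85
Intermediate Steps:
u(F, h) = h³ (u(F, h) = h²*h = h³)
I(K) = (8 + K)/(4 + K) (I(K) = (K + 2³)/(K + 4) = (K + 8)/(4 + K) = (8 + K)/(4 + K))
f(k, t) = (5/3 + t)/(4 + k) (f(k, t) = (t + (8 + 2)/(4 + 2))/(k + 4) = (t + 10/6)/(4 + k) = (t + (⅙)*10)/(4 + k) = (t + 5/3)/(4 + k) = (5/3 + t)/(4 + k))
(1*(-15))*f(-5, 4) = (1*(-15))*((5/3 + 4)/(4 - 5)) = -15*17/((-1)*3) = -(-15)*17/3 = -15*(-17/3) = 85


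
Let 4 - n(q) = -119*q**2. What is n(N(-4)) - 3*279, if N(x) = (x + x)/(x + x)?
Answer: -714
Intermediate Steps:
N(x) = 1 (N(x) = (2*x)/((2*x)) = (2*x)*(1/(2*x)) = 1)
n(q) = 4 + 119*q**2 (n(q) = 4 - (-119)*q**2 = 4 + 119*q**2)
n(N(-4)) - 3*279 = (4 + 119*1**2) - 3*279 = (4 + 119*1) - 1*837 = (4 + 119) - 837 = 123 - 837 = -714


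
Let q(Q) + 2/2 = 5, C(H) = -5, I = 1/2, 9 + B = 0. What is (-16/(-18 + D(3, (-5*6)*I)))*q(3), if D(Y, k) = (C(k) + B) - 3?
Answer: 64/35 ≈ 1.8286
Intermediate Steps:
B = -9 (B = -9 + 0 = -9)
I = ½ ≈ 0.50000
q(Q) = 4 (q(Q) = -1 + 5 = 4)
D(Y, k) = -17 (D(Y, k) = (-5 - 9) - 3 = -14 - 3 = -17)
(-16/(-18 + D(3, (-5*6)*I)))*q(3) = (-16/(-18 - 17))*4 = (-16/(-35))*4 = -1/35*(-16)*4 = (16/35)*4 = 64/35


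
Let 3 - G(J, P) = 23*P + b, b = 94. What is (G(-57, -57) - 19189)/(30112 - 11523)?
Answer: -17969/18589 ≈ -0.96665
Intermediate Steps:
G(J, P) = -91 - 23*P (G(J, P) = 3 - (23*P + 94) = 3 - (94 + 23*P) = 3 + (-94 - 23*P) = -91 - 23*P)
(G(-57, -57) - 19189)/(30112 - 11523) = ((-91 - 23*(-57)) - 19189)/(30112 - 11523) = ((-91 + 1311) - 19189)/18589 = (1220 - 19189)*(1/18589) = -17969*1/18589 = -17969/18589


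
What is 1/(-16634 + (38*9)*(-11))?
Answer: -1/20396 ≈ -4.9029e-5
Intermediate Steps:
1/(-16634 + (38*9)*(-11)) = 1/(-16634 + 342*(-11)) = 1/(-16634 - 3762) = 1/(-20396) = -1/20396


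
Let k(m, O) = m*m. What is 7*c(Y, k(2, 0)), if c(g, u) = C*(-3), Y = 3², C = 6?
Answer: -126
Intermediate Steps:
k(m, O) = m²
Y = 9
c(g, u) = -18 (c(g, u) = 6*(-3) = -18)
7*c(Y, k(2, 0)) = 7*(-18) = -126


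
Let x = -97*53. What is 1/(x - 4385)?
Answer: -1/9526 ≈ -0.00010498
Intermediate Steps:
x = -5141
1/(x - 4385) = 1/(-5141 - 4385) = 1/(-9526) = -1/9526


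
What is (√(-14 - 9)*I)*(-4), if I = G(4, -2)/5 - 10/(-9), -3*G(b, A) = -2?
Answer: -224*I*√23/45 ≈ -23.873*I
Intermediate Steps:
G(b, A) = ⅔ (G(b, A) = -⅓*(-2) = ⅔)
I = 56/45 (I = (⅔)/5 - 10/(-9) = (⅔)*(⅕) - 10*(-⅑) = 2/15 + 10/9 = 56/45 ≈ 1.2444)
(√(-14 - 9)*I)*(-4) = (√(-14 - 9)*(56/45))*(-4) = (√(-23)*(56/45))*(-4) = ((I*√23)*(56/45))*(-4) = (56*I*√23/45)*(-4) = -224*I*√23/45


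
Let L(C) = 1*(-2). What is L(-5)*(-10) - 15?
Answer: 5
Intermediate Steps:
L(C) = -2
L(-5)*(-10) - 15 = -2*(-10) - 15 = 20 - 15 = 5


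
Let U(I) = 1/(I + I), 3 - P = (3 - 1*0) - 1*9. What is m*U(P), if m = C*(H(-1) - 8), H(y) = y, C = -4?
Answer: 2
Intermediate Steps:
P = 9 (P = 3 - ((3 - 1*0) - 1*9) = 3 - ((3 + 0) - 9) = 3 - (3 - 9) = 3 - 1*(-6) = 3 + 6 = 9)
U(I) = 1/(2*I)
m = 36 (m = -4*(-1 - 8) = -4*(-9) = 36)
m*U(P) = 36*((1/2)/9) = 36*((1/2)*(1/9)) = 36*(1/18) = 2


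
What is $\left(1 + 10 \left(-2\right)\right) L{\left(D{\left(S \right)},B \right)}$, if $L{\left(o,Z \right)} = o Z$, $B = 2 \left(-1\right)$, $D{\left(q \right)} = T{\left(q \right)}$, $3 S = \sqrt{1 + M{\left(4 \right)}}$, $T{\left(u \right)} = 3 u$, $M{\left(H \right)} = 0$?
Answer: $38$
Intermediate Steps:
$S = \frac{1}{3}$ ($S = \frac{\sqrt{1 + 0}}{3} = \frac{\sqrt{1}}{3} = \frac{1}{3} \cdot 1 = \frac{1}{3} \approx 0.33333$)
$D{\left(q \right)} = 3 q$
$B = -2$
$L{\left(o,Z \right)} = Z o$
$\left(1 + 10 \left(-2\right)\right) L{\left(D{\left(S \right)},B \right)} = \left(1 + 10 \left(-2\right)\right) \left(- 2 \cdot 3 \cdot \frac{1}{3}\right) = \left(1 - 20\right) \left(\left(-2\right) 1\right) = \left(-19\right) \left(-2\right) = 38$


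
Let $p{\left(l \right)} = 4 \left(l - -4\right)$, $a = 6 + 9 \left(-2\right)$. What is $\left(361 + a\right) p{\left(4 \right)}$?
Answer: $11168$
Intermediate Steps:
$a = -12$ ($a = 6 - 18 = -12$)
$p{\left(l \right)} = 16 + 4 l$ ($p{\left(l \right)} = 4 \left(l + 4\right) = 4 \left(4 + l\right) = 16 + 4 l$)
$\left(361 + a\right) p{\left(4 \right)} = \left(361 - 12\right) \left(16 + 4 \cdot 4\right) = 349 \left(16 + 16\right) = 349 \cdot 32 = 11168$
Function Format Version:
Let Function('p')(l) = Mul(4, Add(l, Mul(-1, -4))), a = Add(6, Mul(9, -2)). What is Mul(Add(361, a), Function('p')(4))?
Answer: 11168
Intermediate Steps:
a = -12 (a = Add(6, -18) = -12)
Function('p')(l) = Add(16, Mul(4, l)) (Function('p')(l) = Mul(4, Add(l, 4)) = Mul(4, Add(4, l)) = Add(16, Mul(4, l)))
Mul(Add(361, a), Function('p')(4)) = Mul(Add(361, -12), Add(16, Mul(4, 4))) = Mul(349, Add(16, 16)) = Mul(349, 32) = 11168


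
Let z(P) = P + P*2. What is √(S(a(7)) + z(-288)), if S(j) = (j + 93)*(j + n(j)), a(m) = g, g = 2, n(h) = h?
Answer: 22*I ≈ 22.0*I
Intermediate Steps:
z(P) = 3*P (z(P) = P + 2*P = 3*P)
a(m) = 2
S(j) = 2*j*(93 + j) (S(j) = (j + 93)*(j + j) = (93 + j)*(2*j) = 2*j*(93 + j))
√(S(a(7)) + z(-288)) = √(2*2*(93 + 2) + 3*(-288)) = √(2*2*95 - 864) = √(380 - 864) = √(-484) = 22*I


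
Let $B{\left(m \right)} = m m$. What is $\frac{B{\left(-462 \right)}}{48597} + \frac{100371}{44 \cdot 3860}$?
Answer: $\frac{13709686149}{2751238160} \approx 4.9831$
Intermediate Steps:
$B{\left(m \right)} = m^{2}$
$\frac{B{\left(-462 \right)}}{48597} + \frac{100371}{44 \cdot 3860} = \frac{\left(-462\right)^{2}}{48597} + \frac{100371}{44 \cdot 3860} = 213444 \cdot \frac{1}{48597} + \frac{100371}{169840} = \frac{71148}{16199} + 100371 \cdot \frac{1}{169840} = \frac{71148}{16199} + \frac{100371}{169840} = \frac{13709686149}{2751238160}$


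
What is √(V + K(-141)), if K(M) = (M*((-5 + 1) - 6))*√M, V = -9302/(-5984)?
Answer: √(869737 + 788900640*I*√141)/748 ≈ 91.5 + 91.491*I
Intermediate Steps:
V = 4651/2992 (V = -9302*(-1/5984) = 4651/2992 ≈ 1.5545)
K(M) = -10*M^(3/2) (K(M) = (M*(-4 - 6))*√M = (M*(-10))*√M = (-10*M)*√M = -10*M^(3/2))
√(V + K(-141)) = √(4651/2992 - (-1410)*I*√141) = √(4651/2992 + 1410*I*√141)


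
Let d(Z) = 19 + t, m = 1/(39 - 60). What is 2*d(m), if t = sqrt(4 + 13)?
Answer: 38 + 2*sqrt(17) ≈ 46.246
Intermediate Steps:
t = sqrt(17) ≈ 4.1231
m = -1/21 (m = 1/(-21) = -1/21 ≈ -0.047619)
d(Z) = 19 + sqrt(17)
2*d(m) = 2*(19 + sqrt(17)) = 38 + 2*sqrt(17)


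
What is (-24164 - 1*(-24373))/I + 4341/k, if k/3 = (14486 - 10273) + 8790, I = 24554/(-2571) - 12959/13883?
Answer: -96459316497374/4865732625313 ≈ -19.824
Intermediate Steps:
I = -374200771/35693193 (I = 24554*(-1/2571) - 12959*1/13883 = -24554/2571 - 12959/13883 = -374200771/35693193 ≈ -10.484)
k = 39009 (k = 3*((14486 - 10273) + 8790) = 3*(4213 + 8790) = 3*13003 = 39009)
(-24164 - 1*(-24373))/I + 4341/k = (-24164 - 1*(-24373))/(-374200771/35693193) + 4341/39009 = (-24164 + 24373)*(-35693193/374200771) + 4341*(1/39009) = 209*(-35693193/374200771) + 1447/13003 = -7459877337/374200771 + 1447/13003 = -96459316497374/4865732625313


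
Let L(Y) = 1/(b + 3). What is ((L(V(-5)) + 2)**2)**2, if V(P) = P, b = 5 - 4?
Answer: 6561/256 ≈ 25.629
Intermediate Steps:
b = 1
L(Y) = 1/4 (L(Y) = 1/(1 + 3) = 1/4)
((L(V(-5)) + 2)**2)**2 = ((1/4 + 2)**2)**2 = ((9/4)**2)**2 = (81/16)**2 = 6561/256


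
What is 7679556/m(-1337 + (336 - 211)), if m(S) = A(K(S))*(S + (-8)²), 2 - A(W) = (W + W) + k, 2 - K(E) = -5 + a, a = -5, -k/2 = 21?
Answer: -1919889/5740 ≈ -334.48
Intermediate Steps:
k = -42 (k = -2*21 = -42)
K(E) = 12 (K(E) = 2 - (-5 - 5) = 2 - 1*(-10) = 2 + 10 = 12)
A(W) = 44 - 2*W (A(W) = 2 - ((W + W) - 42) = 2 - (2*W - 42) = 2 - (-42 + 2*W) = 2 + (42 - 2*W) = 44 - 2*W)
m(S) = 1280 + 20*S (m(S) = (44 - 2*12)*(S + (-8)²) = (44 - 24)*(S + 64) = 20*(64 + S) = 1280 + 20*S)
7679556/m(-1337 + (336 - 211)) = 7679556/(1280 + 20*(-1337 + (336 - 211))) = 7679556/(1280 + 20*(-1337 + 125)) = 7679556/(1280 + 20*(-1212)) = 7679556/(1280 - 24240) = 7679556/(-22960) = 7679556*(-1/22960) = -1919889/5740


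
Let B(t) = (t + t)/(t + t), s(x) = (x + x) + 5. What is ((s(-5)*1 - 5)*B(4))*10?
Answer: -100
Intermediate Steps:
s(x) = 5 + 2*x (s(x) = 2*x + 5 = 5 + 2*x)
B(t) = 1 (B(t) = (2*t)/((2*t)) = (2*t)*(1/(2*t)) = 1)
((s(-5)*1 - 5)*B(4))*10 = (((5 + 2*(-5))*1 - 5)*1)*10 = (((5 - 10)*1 - 5)*1)*10 = ((-5*1 - 5)*1)*10 = ((-5 - 5)*1)*10 = -10*1*10 = -10*10 = -100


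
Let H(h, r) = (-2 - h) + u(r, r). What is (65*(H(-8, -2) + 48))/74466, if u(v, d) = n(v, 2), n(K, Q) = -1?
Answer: 3445/74466 ≈ 0.046263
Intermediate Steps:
u(v, d) = -1
H(h, r) = -3 - h (H(h, r) = (-2 - h) - 1 = -3 - h)
(65*(H(-8, -2) + 48))/74466 = (65*((-3 - 1*(-8)) + 48))/74466 = (65*((-3 + 8) + 48))*(1/74466) = (65*(5 + 48))*(1/74466) = (65*53)*(1/74466) = 3445*(1/74466) = 3445/74466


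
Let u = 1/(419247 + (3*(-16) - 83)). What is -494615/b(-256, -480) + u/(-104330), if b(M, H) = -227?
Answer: 21627719625271973/9925886507560 ≈ 2178.9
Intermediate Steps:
u = 1/419116 (u = 1/(419247 + (-48 - 83)) = 1/(419247 - 131) = 1/419116 ≈ 2.3860e-6)
-494615/b(-256, -480) + u/(-104330) = -494615/(-227) + (1/419116)/(-104330) = -494615*(-1/227) + (1/419116)*(-1/104330) = 494615/227 - 1/43726372280 = 21627719625271973/9925886507560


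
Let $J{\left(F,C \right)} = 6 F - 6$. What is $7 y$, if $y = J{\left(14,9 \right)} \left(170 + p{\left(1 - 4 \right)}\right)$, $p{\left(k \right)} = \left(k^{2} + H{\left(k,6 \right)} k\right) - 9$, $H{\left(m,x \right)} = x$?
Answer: $82992$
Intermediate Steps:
$J{\left(F,C \right)} = -6 + 6 F$
$p{\left(k \right)} = -9 + k^{2} + 6 k$ ($p{\left(k \right)} = \left(k^{2} + 6 k\right) - 9 = -9 + k^{2} + 6 k$)
$y = 11856$ ($y = \left(-6 + 6 \cdot 14\right) \left(170 + \left(-9 + \left(1 - 4\right)^{2} + 6 \left(1 - 4\right)\right)\right) = \left(-6 + 84\right) \left(170 + \left(-9 + \left(1 - 4\right)^{2} + 6 \left(1 - 4\right)\right)\right) = 78 \left(170 + \left(-9 + \left(-3\right)^{2} + 6 \left(-3\right)\right)\right) = 78 \left(170 - 18\right) = 78 \cdot 152 = 11856$)
$7 y = 7 \cdot 11856 = 82992$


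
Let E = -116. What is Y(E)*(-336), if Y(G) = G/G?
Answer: -336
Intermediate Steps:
Y(G) = 1
Y(E)*(-336) = 1*(-336) = -336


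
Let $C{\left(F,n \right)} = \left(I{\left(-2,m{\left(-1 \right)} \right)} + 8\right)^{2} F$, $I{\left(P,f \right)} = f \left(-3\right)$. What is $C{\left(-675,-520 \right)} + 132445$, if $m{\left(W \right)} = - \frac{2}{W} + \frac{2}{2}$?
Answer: $131770$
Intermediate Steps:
$m{\left(W \right)} = 1 - \frac{2}{W}$ ($m{\left(W \right)} = - \frac{2}{W} + 2 \cdot \frac{1}{2} = - \frac{2}{W} + 1 = 1 - \frac{2}{W}$)
$I{\left(P,f \right)} = - 3 f$
$C{\left(F,n \right)} = F$ ($C{\left(F,n \right)} = \left(- 3 \frac{-2 - 1}{-1} + 8\right)^{2} F = \left(- 3 \left(\left(-1\right) \left(-3\right)\right) + 8\right)^{2} F = \left(\left(-3\right) 3 + 8\right)^{2} F = \left(-9 + 8\right)^{2} F = \left(-1\right)^{2} F = 1 F = F$)
$C{\left(-675,-520 \right)} + 132445 = -675 + 132445 = 131770$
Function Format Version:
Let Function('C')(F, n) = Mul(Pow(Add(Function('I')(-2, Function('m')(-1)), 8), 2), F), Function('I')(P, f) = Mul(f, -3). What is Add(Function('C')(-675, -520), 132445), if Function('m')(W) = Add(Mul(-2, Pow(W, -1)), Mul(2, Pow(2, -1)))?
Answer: 131770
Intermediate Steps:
Function('m')(W) = Add(1, Mul(-2, Pow(W, -1))) (Function('m')(W) = Add(Mul(-2, Pow(W, -1)), Mul(2, Rational(1, 2))) = Add(Mul(-2, Pow(W, -1)), 1) = Add(1, Mul(-2, Pow(W, -1))))
Function('I')(P, f) = Mul(-3, f)
Function('C')(F, n) = F (Function('C')(F, n) = Mul(Pow(Add(Mul(-3, Mul(Pow(-1, -1), Add(-2, -1))), 8), 2), F) = Mul(Pow(Add(Mul(-3, Mul(-1, -3)), 8), 2), F) = Mul(Pow(Add(Mul(-3, 3), 8), 2), F) = Mul(Pow(Add(-9, 8), 2), F) = Mul(Pow(-1, 2), F) = Mul(1, F) = F)
Add(Function('C')(-675, -520), 132445) = Add(-675, 132445) = 131770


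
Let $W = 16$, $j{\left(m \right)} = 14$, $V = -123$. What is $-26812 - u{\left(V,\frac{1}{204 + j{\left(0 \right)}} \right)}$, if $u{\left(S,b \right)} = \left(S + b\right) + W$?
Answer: $- \frac{5821691}{218} \approx -26705.0$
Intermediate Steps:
$u{\left(S,b \right)} = 16 + S + b$ ($u{\left(S,b \right)} = \left(S + b\right) + 16 = 16 + S + b$)
$-26812 - u{\left(V,\frac{1}{204 + j{\left(0 \right)}} \right)} = -26812 - \left(16 - 123 + \frac{1}{204 + 14}\right) = -26812 - \left(16 - 123 + \frac{1}{218}\right) = -26812 - - \frac{23325}{218} = -26812 + \frac{23325}{218} = - \frac{5821691}{218}$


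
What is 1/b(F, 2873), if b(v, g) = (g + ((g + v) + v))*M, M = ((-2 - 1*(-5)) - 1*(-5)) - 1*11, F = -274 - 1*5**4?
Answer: -1/11844 ≈ -8.4431e-5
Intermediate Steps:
F = -899 (F = -274 - 1*625 = -274 - 625 = -899)
M = -3 (M = ((-2 + 5) + 5) - 11 = (3 + 5) - 11 = 8 - 11 = -3)
b(v, g) = -6*g - 6*v (b(v, g) = (g + ((g + v) + v))*(-3) = (g + (g + 2*v))*(-3) = (2*g + 2*v)*(-3) = -6*g - 6*v)
1/b(F, 2873) = 1/(-6*2873 - 6*(-899)) = 1/(-17238 + 5394) = 1/(-11844) = -1/11844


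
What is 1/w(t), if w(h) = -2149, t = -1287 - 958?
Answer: -1/2149 ≈ -0.00046533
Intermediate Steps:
t = -2245
1/w(t) = 1/(-2149) = -1/2149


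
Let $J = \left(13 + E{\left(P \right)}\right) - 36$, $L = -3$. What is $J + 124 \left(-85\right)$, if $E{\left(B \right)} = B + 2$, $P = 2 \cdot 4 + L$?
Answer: $-10556$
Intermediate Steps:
$P = 5$ ($P = 2 \cdot 4 - 3 = 8 - 3 = 5$)
$E{\left(B \right)} = 2 + B$
$J = -16$ ($J = \left(13 + \left(2 + 5\right)\right) - 36 = \left(13 + 7\right) - 36 = 20 - 36 = -16$)
$J + 124 \left(-85\right) = -16 + 124 \left(-85\right) = -16 - 10540 = -10556$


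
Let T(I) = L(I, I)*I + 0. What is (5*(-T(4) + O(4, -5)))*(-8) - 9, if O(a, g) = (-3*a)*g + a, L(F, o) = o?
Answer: -1929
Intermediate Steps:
O(a, g) = a - 3*a*g (O(a, g) = -3*a*g + a = a - 3*a*g)
T(I) = I**2 (T(I) = I*I + 0 = I**2 + 0 = I**2)
(5*(-T(4) + O(4, -5)))*(-8) - 9 = (5*(-1*4**2 + 4*(1 - 3*(-5))))*(-8) - 9 = (5*(-1*16 + 4*(1 + 15)))*(-8) - 9 = (5*(-16 + 4*16))*(-8) - 9 = (5*(-16 + 64))*(-8) - 9 = (5*48)*(-8) - 9 = 240*(-8) - 9 = -1920 - 9 = -1929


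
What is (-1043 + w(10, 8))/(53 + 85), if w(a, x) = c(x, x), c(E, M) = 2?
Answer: -347/46 ≈ -7.5435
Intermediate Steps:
w(a, x) = 2
(-1043 + w(10, 8))/(53 + 85) = (-1043 + 2)/(53 + 85) = -1041/138 = -1041*1/138 = -347/46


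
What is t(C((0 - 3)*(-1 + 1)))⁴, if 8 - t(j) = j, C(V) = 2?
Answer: 1296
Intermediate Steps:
t(j) = 8 - j
t(C((0 - 3)*(-1 + 1)))⁴ = (8 - 1*2)⁴ = (8 - 2)⁴ = 6⁴ = 1296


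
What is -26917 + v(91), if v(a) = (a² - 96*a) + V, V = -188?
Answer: -27560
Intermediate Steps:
v(a) = -188 + a² - 96*a (v(a) = (a² - 96*a) - 188 = -188 + a² - 96*a)
-26917 + v(91) = -26917 + (-188 + 91² - 96*91) = -26917 + (-188 + 8281 - 8736) = -26917 - 643 = -27560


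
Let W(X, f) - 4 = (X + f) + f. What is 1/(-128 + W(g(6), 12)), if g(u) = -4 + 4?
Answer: -1/100 ≈ -0.010000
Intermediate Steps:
g(u) = 0
W(X, f) = 4 + X + 2*f (W(X, f) = 4 + ((X + f) + f) = 4 + (X + 2*f) = 4 + X + 2*f)
1/(-128 + W(g(6), 12)) = 1/(-128 + (4 + 0 + 2*12)) = 1/(-128 + (4 + 0 + 24)) = 1/(-128 + 28) = 1/(-100) = -1/100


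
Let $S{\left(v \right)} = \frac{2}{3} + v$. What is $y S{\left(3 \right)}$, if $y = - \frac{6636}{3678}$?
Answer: $- \frac{12166}{1839} \approx -6.6156$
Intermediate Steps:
$S{\left(v \right)} = \frac{2}{3} + v$ ($S{\left(v \right)} = 2 \cdot \frac{1}{3} + v = \frac{2}{3} + v$)
$y = - \frac{1106}{613}$ ($y = \left(-6636\right) \frac{1}{3678} = - \frac{1106}{613} \approx -1.8042$)
$y S{\left(3 \right)} = - \frac{1106 \left(\frac{2}{3} + 3\right)}{613} = \left(- \frac{1106}{613}\right) \frac{11}{3} = - \frac{12166}{1839}$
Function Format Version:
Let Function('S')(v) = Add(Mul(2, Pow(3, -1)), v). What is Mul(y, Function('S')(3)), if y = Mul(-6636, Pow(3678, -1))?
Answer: Rational(-12166, 1839) ≈ -6.6156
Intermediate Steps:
Function('S')(v) = Add(Rational(2, 3), v) (Function('S')(v) = Add(Mul(2, Rational(1, 3)), v) = Add(Rational(2, 3), v))
y = Rational(-1106, 613) (y = Mul(-6636, Rational(1, 3678)) = Rational(-1106, 613) ≈ -1.8042)
Mul(y, Function('S')(3)) = Mul(Rational(-1106, 613), Add(Rational(2, 3), 3)) = Mul(Rational(-1106, 613), Rational(11, 3)) = Rational(-12166, 1839)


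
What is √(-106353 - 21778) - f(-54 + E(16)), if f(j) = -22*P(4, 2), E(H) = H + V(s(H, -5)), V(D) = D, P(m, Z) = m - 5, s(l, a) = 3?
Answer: -22 + I*√128131 ≈ -22.0 + 357.95*I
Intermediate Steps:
P(m, Z) = -5 + m
E(H) = 3 + H (E(H) = H + 3 = 3 + H)
f(j) = 22 (f(j) = -22*(-5 + 4) = -22*(-1) = 22)
√(-106353 - 21778) - f(-54 + E(16)) = √(-106353 - 21778) - 1*22 = √(-128131) - 22 = I*√128131 - 22 = -22 + I*√128131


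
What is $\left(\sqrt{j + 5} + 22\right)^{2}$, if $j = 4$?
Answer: $625$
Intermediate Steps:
$\left(\sqrt{j + 5} + 22\right)^{2} = \left(\sqrt{4 + 5} + 22\right)^{2} = \left(\sqrt{9} + 22\right)^{2} = \left(3 + 22\right)^{2} = 25^{2} = 625$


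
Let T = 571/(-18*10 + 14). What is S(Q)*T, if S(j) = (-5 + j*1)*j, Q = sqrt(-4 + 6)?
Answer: -571/83 + 2855*sqrt(2)/166 ≈ 17.443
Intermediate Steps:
Q = sqrt(2) ≈ 1.4142
S(j) = j*(-5 + j) (S(j) = (-5 + j)*j = j*(-5 + j))
T = -571/166 (T = 571/(-180 + 14) = 571/(-166) = 571*(-1/166) = -571/166 ≈ -3.4398)
S(Q)*T = (sqrt(2)*(-5 + sqrt(2)))*(-571/166) = -571*sqrt(2)*(-5 + sqrt(2))/166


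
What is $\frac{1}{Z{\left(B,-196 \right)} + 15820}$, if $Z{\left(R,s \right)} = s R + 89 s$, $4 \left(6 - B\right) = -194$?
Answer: $- \frac{1}{12306} \approx -8.1261 \cdot 10^{-5}$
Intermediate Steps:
$B = \frac{109}{2}$ ($B = 6 - - \frac{97}{2} = 6 + \frac{97}{2} = \frac{109}{2} \approx 54.5$)
$Z{\left(R,s \right)} = 89 s + R s$ ($Z{\left(R,s \right)} = R s + 89 s = 89 s + R s$)
$\frac{1}{Z{\left(B,-196 \right)} + 15820} = \frac{1}{- 196 \left(89 + \frac{109}{2}\right) + 15820} = \frac{1}{\left(-196\right) \frac{287}{2} + 15820} = \frac{1}{-28126 + 15820} = \frac{1}{-12306} = - \frac{1}{12306}$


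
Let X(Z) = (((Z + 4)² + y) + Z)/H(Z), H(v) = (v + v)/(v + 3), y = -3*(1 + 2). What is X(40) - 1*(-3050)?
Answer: 328581/80 ≈ 4107.3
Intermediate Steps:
y = -9 (y = -3*3 = -9)
H(v) = 2*v/(3 + v) (H(v) = (2*v)/(3 + v) = 2*v/(3 + v))
X(Z) = (3 + Z)*(-9 + Z + (4 + Z)²)/(2*Z) (X(Z) = (((Z + 4)² - 9) + Z)/((2*Z/(3 + Z))) = (((4 + Z)² - 9) + Z)*((3 + Z)/(2*Z)) = ((-9 + (4 + Z)²) + Z)*((3 + Z)/(2*Z)) = (-9 + Z + (4 + Z)²)*((3 + Z)/(2*Z)) = (3 + Z)*(-9 + Z + (4 + Z)²)/(2*Z))
X(40) - 1*(-3050) = (½)*(3 + 40)*(-9 + 40 + (4 + 40)²)/40 - 1*(-3050) = (½)*(1/40)*43*(-9 + 40 + 44²) + 3050 = (½)*(1/40)*43*(-9 + 40 + 1936) + 3050 = (½)*(1/40)*43*1967 + 3050 = 84581/80 + 3050 = 328581/80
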